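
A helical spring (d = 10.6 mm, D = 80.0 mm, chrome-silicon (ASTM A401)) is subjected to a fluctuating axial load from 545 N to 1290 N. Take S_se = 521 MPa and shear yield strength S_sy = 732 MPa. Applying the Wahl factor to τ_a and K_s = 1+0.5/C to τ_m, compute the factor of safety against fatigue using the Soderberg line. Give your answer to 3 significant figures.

2.67

C = D/d = 80.0/10.6 = 7.5472; K_W = (4C−1)/(4C−4)+0.615/C = 1.1960; K_s = 1+0.5/C = 1.0662
F_a = (F_max−F_min)/2 = 372.5 N; F_m = (F_max+F_min)/2 = 917.5 N
τ_a = K_W·8F_aD/(πd³) = 1.1960 × 63.715 = 76.205 MPa
τ_m = K_s·8F_mD/(πd³) = 1.0662 × 156.93 = 167.33 MPa
Soderberg: 1/n_f = τ_a/S_se + τ_m/S_sy = 76.205/521 + 167.33/732 = 0.14627 + 0.22859 = 0.37486
n_f = 1/0.37486 = 2.668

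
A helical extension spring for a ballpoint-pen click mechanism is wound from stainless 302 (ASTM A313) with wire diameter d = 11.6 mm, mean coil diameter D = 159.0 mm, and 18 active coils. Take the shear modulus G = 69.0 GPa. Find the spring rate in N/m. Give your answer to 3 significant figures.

2160 N/m

k = Gd⁴/(8D³N_a) = (69.0×10³ × 11.6⁴) / (8 × 159.0³ × 18)
  = 1.24934e+09 / 5.78834e+08 = 2.1584 N/mm = 2158.4 N/m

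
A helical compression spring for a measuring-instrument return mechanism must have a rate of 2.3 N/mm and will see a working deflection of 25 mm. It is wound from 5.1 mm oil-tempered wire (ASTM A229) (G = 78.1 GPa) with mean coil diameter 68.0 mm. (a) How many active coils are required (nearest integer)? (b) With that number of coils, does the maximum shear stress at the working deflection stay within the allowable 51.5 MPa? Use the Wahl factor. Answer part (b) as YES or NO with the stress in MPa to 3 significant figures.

(a) 9 coils; (b) NO, τ_max = 84.3 MPa

N_a = Gd⁴/(8D³k) = (78.1×10³)(5.1⁴)/(8·68.0³·2.3) = 9.132 → N_a = 9
Actual rate k = Gd⁴/(8D³·9) = 2.3338 N/mm
Working load F = kδ = 2.3338·25 = 58.346 N
C = 68.0/5.1 = 13.3333; K_W = (4C−1)/(4C−4)+0.615/C = 1.1069
τ_max = K_W·8FD/(πd³) = 1.1069·76.164 = 84.309 MPa
τ_max > 51.5 MPa → exceeds allowable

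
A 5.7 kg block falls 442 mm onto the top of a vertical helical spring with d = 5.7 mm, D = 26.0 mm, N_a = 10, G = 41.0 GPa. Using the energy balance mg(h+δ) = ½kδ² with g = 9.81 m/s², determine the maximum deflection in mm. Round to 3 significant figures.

k = Gd⁴/(8D³N_a) = (41.0×10³)(5.7⁴)/(8·26.0³·10) = 30.78 N/mm
W = mg = 5.7 × 9.81 = 55.917 N
½kδ² − Wδ − Wh = 0 → δ = (W + √(W² + 2kWh))/k
δ = (55.917 + √(3126.7 + 1.52149e+06))/30.78 = (55.917 + 1234.8)/30.78 = 41.932 mm

41.9 mm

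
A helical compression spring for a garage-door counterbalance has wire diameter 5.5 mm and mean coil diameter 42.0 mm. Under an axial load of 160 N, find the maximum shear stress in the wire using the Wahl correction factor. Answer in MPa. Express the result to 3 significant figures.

123 MPa

Spring index C = D/d = 42.0/5.5 = 7.6364
K_W = (4C−1)/(4C−4) + 0.615/C = 29.545/26.545 + 0.0805 = 1.1935
τ₀ = 8FD/(πd³) = 8·160·42.0/(π·5.5³) = 53760/522.68 = 102.85 MPa
τ_max = K·τ₀ = 1.1935 × 102.85 = 122.76 MPa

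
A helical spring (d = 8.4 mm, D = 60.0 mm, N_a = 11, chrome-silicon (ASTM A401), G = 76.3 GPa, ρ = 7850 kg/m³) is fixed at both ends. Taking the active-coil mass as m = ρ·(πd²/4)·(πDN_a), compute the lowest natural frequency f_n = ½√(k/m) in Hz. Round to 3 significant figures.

k = Gd⁴/(8D³N_a) = (76.3×10³)(8.4⁴)/(8·60.0³·11) = 19.985 N/mm = 19985 N/m
Wire length L = πDN_a = π·60.0·11 = 2073.5 mm
m = ρ·(πd²/4)·L = 7850 × 55.418×10⁻⁶ m² × 2.0735 m = 0.90201 kg
f_n = ½√(k/m) = 0.5·√(19985/0.90201) = 0.5·√(22156) = 74.425 Hz

74.4 Hz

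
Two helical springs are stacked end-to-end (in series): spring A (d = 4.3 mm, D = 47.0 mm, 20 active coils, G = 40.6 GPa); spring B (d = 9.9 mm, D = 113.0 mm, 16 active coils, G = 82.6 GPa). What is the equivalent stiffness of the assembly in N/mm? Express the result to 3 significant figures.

k_A = Gd⁴/(8D³N_a) = (40.6×10³)(4.3⁴)/(8·47.0³·20) = 0.83558 N/mm
k_B = Gd⁴/(8D³N_a) = (82.6×10³)(9.9⁴)/(8·113.0³·16) = 4.2961 N/mm
Series: 1/k_eq = 1/0.83558 + 1/4.2961 = 1.4295; k_eq = 0.69952 N/mm

0.700 N/mm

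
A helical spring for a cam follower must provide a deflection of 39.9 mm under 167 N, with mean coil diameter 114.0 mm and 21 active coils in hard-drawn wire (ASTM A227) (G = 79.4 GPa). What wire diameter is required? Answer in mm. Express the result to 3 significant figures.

Required rate k = F/δ = 167/39.9 = 4.1855 N/mm
d = (8D³N_a·k / G)^(1/4) = (8·114.0³·21·4.1855 / (79.4×10³))^0.25
  = (13120)^0.25 = 10.7025 mm

10.7 mm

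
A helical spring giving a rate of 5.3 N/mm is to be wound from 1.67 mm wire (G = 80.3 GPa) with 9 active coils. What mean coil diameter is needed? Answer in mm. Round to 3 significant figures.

11.8 mm

D = (Gd⁴/(8N_a·k))^(1/3) = (80.3×10³·1.67⁴/(8·9·5.3))^(1/3)
  = (1636.72)^(1/3) = 11.7849 mm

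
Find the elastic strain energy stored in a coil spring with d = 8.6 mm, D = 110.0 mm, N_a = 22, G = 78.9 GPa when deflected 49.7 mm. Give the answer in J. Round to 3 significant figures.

k = Gd⁴/(8D³N_a) = (78.9×10³)(8.6⁴)/(8·110.0³·22) = 1.8424 N/mm
U = ½kδ² = 0.5 × 1.8424 × 49.7² = 2275.4 N·mm = 2.2754 J

2.28 J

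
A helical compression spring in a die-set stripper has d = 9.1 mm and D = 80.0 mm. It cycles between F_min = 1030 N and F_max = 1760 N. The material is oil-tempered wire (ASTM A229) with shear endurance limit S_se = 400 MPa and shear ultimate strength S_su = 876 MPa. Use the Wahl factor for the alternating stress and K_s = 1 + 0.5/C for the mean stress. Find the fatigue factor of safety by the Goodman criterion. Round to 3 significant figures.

C = D/d = 80.0/9.1 = 8.7912; K_W = (4C−1)/(4C−4)+0.615/C = 1.1662; K_s = 1+0.5/C = 1.0569
F_a = (F_max−F_min)/2 = 365 N; F_m = (F_max+F_min)/2 = 1395 N
τ_a = K_W·8F_aD/(πd³) = 1.1662 × 98.673 = 115.07 MPa
τ_m = K_s·8F_mD/(πd³) = 1.0569 × 377.12 = 398.57 MPa
Goodman: 1/n_f = τ_a/S_se + τ_m/S_su = 115.07/400 + 398.57/876 = 0.28769 + 0.45499 = 0.74267
n_f = 1/0.74267 = 1.346

1.35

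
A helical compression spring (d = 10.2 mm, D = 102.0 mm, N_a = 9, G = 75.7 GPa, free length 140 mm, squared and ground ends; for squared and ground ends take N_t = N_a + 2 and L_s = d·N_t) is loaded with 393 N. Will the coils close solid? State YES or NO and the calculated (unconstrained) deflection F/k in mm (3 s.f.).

k = Gd⁴/(8D³N_a) = (75.7×10³)(10.2⁴)/(8·102.0³·9) = 10.724 N/mm
N_t = 11; L_s = 10.2·11 = 112.2 mm; δ_solid = L₀ − L_s = 140 − 112.2 = 27.8 mm
δ = F/k = 393/10.724 = 36.646 mm
δ ≥ δ_solid → spring goes solid

YES, δ = 36.6 mm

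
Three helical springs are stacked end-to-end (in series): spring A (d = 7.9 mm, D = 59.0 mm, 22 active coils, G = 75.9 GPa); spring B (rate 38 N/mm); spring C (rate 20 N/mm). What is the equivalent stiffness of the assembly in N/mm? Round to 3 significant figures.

5.04 N/mm

k_A = Gd⁴/(8D³N_a) = (75.9×10³)(7.9⁴)/(8·59.0³·22) = 8.1786 N/mm
Series: 1/k_eq = 1/8.1786 + 1/38 + 1/20 = 0.19859; k_eq = 5.0356 N/mm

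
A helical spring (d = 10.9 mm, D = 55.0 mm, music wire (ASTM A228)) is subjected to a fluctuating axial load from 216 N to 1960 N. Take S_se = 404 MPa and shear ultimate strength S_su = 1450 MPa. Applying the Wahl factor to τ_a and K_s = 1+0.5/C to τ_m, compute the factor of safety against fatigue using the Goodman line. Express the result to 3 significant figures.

2.54

C = D/d = 55.0/10.9 = 5.0459; K_W = (4C−1)/(4C−4)+0.615/C = 1.3073; K_s = 1+0.5/C = 1.0991
F_a = (F_max−F_min)/2 = 872 N; F_m = (F_max+F_min)/2 = 1088 N
τ_a = K_W·8F_aD/(πd³) = 1.3073 × 94.306 = 123.28 MPa
τ_m = K_s·8F_mD/(πd³) = 1.0991 × 117.67 = 129.33 MPa
Goodman: 1/n_f = τ_a/S_se + τ_m/S_su = 123.28/404 + 129.33/1450 = 0.30515 + 0.08919 = 0.39434
n_f = 1/0.39434 = 2.536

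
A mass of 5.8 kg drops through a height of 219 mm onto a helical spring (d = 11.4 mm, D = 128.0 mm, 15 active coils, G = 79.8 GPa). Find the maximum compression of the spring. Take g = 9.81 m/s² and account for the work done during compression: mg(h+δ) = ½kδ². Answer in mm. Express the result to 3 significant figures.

79.7 mm

k = Gd⁴/(8D³N_a) = (79.8×10³)(11.4⁴)/(8·128.0³·15) = 5.3556 N/mm
W = mg = 5.8 × 9.81 = 56.898 N
½kδ² − Wδ − Wh = 0 → δ = (W + √(W² + 2kWh))/k
δ = (56.898 + √(3237.4 + 133470))/5.3556 = (56.898 + 369.74)/5.3556 = 79.661 mm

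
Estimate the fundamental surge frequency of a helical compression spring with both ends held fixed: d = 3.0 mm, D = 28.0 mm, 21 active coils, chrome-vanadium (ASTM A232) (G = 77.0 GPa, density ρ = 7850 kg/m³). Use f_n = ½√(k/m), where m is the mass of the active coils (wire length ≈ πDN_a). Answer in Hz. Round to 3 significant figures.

k = Gd⁴/(8D³N_a) = (77.0×10³)(3.0⁴)/(8·28.0³·21) = 1.6912 N/mm = 1691.2 N/m
Wire length L = πDN_a = π·28.0·21 = 1847.3 mm
m = ρ·(πd²/4)·L = 7850 × 7.0686×10⁻⁶ m² × 1.8473 m = 0.1025 kg
f_n = ½√(k/m) = 0.5·√(1691.2/0.1025) = 0.5·√(16499) = 64.225 Hz

64.2 Hz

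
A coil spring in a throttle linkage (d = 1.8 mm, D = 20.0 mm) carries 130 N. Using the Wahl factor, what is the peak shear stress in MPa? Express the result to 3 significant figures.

1280 MPa

Spring index C = D/d = 20.0/1.8 = 11.1111
K_W = (4C−1)/(4C−4) + 0.615/C = 43.444/40.444 + 0.0554 = 1.1295
τ₀ = 8FD/(πd³) = 8·130·20.0/(π·1.8³) = 20800/18.322 = 1135.3 MPa
τ_max = K·τ₀ = 1.1295 × 1135.3 = 1282.3 MPa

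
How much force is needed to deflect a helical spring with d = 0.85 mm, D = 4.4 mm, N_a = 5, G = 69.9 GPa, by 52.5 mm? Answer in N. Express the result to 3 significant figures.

k = Gd⁴/(8D³N_a) = (69.9×10³)(0.85⁴)/(8·4.4³·5) = 10.709 N/mm
F = k·δ = 10.709 × 52.5 = 562.2 N

562 N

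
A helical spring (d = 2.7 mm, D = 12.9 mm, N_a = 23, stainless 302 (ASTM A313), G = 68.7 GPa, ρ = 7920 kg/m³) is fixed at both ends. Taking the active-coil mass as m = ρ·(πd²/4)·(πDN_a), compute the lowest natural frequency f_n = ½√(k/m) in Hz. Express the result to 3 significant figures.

234 Hz

k = Gd⁴/(8D³N_a) = (68.7×10³)(2.7⁴)/(8·12.9³·23) = 9.2433 N/mm = 9243.3 N/m
Wire length L = πDN_a = π·12.9·23 = 932.11 mm
m = ρ·(πd²/4)·L = 7920 × 5.7256×10⁻⁶ m² × 0.93211 m = 0.042268 kg
f_n = ½√(k/m) = 0.5·√(9243.3/0.042268) = 0.5·√(2.1868e+05) = 233.82 Hz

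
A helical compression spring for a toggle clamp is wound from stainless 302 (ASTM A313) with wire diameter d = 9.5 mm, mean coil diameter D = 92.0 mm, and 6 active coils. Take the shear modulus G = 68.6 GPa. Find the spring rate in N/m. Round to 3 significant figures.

14900 N/m

k = Gd⁴/(8D³N_a) = (68.6×10³ × 9.5⁴) / (8 × 92.0³ × 6)
  = 5.58751e+08 / 3.7377e+07 = 14.949 N/mm = 14949 N/m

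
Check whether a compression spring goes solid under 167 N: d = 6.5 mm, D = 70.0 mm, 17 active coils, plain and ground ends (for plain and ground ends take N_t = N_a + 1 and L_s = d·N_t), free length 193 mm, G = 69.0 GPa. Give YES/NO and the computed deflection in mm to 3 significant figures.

k = Gd⁴/(8D³N_a) = (69.0×10³)(6.5⁴)/(8·70.0³·17) = 2.6404 N/mm
N_t = 18; L_s = 6.5·18 = 117 mm; δ_solid = L₀ − L_s = 193 − 117 = 76 mm
δ = F/k = 167/2.6404 = 63.248 mm
δ < δ_solid → spring does not go solid

NO, δ = 63.2 mm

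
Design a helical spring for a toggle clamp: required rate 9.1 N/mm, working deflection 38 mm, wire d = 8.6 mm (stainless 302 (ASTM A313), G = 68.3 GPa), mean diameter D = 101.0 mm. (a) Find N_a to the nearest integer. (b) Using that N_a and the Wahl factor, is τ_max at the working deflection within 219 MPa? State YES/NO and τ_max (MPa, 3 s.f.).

(a) 5 coils; (b) YES, τ_max = 156 MPa

N_a = Gd⁴/(8D³k) = (68.3×10³)(8.6⁴)/(8·101.0³·9.1) = 4.981 → N_a = 5
Actual rate k = Gd⁴/(8D³·5) = 9.0655 N/mm
Working load F = kδ = 9.0655·38 = 344.49 N
C = 101.0/8.6 = 11.7442; K_W = (4C−1)/(4C−4)+0.615/C = 1.1222
τ_max = K_W·8FD/(πd³) = 1.1222·139.3 = 156.31 MPa
τ_max ≤ 219 MPa → acceptable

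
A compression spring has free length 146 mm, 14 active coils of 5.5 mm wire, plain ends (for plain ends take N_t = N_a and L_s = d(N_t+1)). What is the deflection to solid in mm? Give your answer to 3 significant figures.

N_t = 14; L_s = 5.5·15 = 82.5 mm
δ_solid = L₀ − L_s = 146 − 82.5 = 63.5 mm

63.5 mm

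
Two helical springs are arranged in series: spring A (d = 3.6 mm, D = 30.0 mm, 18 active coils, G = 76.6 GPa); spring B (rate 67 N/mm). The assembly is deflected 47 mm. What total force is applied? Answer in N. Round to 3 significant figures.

k_A = Gd⁴/(8D³N_a) = (76.6×10³)(3.6⁴)/(8·30.0³·18) = 3.3091 N/mm
Series: 1/k_eq = 1/3.3091 + 1/67 = 0.31712; k_eq = 3.1534 N/mm
F = k_eq·δ = 3.1534·47 = 148.21 N

148 N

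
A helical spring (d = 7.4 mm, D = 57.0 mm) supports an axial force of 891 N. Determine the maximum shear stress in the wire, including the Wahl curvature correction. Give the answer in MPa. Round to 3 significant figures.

380 MPa

Spring index C = D/d = 57.0/7.4 = 7.7027
K_W = (4C−1)/(4C−4) + 0.615/C = 29.811/26.811 + 0.0798 = 1.1917
τ₀ = 8FD/(πd³) = 8·891·57.0/(π·7.4³) = 406296/1273 = 319.15 MPa
τ_max = K·τ₀ = 1.1917 × 319.15 = 380.35 MPa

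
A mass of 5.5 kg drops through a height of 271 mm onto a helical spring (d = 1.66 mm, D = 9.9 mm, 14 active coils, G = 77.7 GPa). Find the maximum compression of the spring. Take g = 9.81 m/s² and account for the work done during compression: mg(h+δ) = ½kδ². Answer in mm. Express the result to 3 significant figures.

k = Gd⁴/(8D³N_a) = (77.7×10³)(1.66⁴)/(8·9.9³·14) = 5.4291 N/mm
W = mg = 5.5 × 9.81 = 53.955 N
½kδ² − Wδ − Wh = 0 → δ = (W + √(W² + 2kWh))/k
δ = (53.955 + √(2911.1 + 158767))/5.4291 = (53.955 + 402.09)/5.4291 = 84 mm

84.0 mm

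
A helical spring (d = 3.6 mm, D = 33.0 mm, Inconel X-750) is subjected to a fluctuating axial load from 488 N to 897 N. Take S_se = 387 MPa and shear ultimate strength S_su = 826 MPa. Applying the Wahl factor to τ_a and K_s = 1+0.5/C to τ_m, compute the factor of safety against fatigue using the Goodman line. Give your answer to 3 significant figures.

C = D/d = 33.0/3.6 = 9.1667; K_W = (4C−1)/(4C−4)+0.615/C = 1.1589; K_s = 1+0.5/C = 1.0545
F_a = (F_max−F_min)/2 = 204.5 N; F_m = (F_max+F_min)/2 = 692.5 N
τ_a = K_W·8F_aD/(πd³) = 1.1589 × 368.33 = 426.87 MPa
τ_m = K_s·8F_mD/(πd³) = 1.0545 × 1247.3 = 1315.3 MPa
Goodman: 1/n_f = τ_a/S_se + τ_m/S_su = 426.87/387 + 1315.3/826 = 1.10302 + 1.59240 = 2.6954
n_f = 1/2.6954 = 0.371

0.371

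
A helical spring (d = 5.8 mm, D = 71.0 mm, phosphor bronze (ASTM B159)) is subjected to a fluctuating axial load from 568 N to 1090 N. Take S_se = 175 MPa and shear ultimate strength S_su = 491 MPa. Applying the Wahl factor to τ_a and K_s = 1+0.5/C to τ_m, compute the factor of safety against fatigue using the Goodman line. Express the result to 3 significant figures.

C = D/d = 71.0/5.8 = 12.2414; K_W = (4C−1)/(4C−4)+0.615/C = 1.1170; K_s = 1+0.5/C = 1.0408
F_a = (F_max−F_min)/2 = 261 N; F_m = (F_max+F_min)/2 = 829 N
τ_a = K_W·8F_aD/(πd³) = 1.1170 × 241.85 = 270.14 MPa
τ_m = K_s·8F_mD/(πd³) = 1.0408 × 768.19 = 799.57 MPa
Goodman: 1/n_f = τ_a/S_se + τ_m/S_su = 270.14/175 + 799.57/491 = 1.54367 + 1.62845 = 3.1721
n_f = 1/3.1721 = 0.3152

0.315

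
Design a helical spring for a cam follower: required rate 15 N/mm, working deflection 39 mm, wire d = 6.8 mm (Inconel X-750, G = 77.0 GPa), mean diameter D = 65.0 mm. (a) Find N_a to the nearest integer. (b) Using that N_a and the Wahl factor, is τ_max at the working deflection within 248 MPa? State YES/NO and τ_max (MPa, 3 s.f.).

N_a = Gd⁴/(8D³k) = (77.0×10³)(6.8⁴)/(8·65.0³·15) = 4.996 → N_a = 5
Actual rate k = Gd⁴/(8D³·5) = 14.987 N/mm
Working load F = kδ = 14.987·39 = 584.51 N
C = 65.0/6.8 = 9.5588; K_W = (4C−1)/(4C−4)+0.615/C = 1.1520
τ_max = K_W·8FD/(πd³) = 1.1520·307.69 = 354.45 MPa
τ_max > 248 MPa → exceeds allowable

(a) 5 coils; (b) NO, τ_max = 354 MPa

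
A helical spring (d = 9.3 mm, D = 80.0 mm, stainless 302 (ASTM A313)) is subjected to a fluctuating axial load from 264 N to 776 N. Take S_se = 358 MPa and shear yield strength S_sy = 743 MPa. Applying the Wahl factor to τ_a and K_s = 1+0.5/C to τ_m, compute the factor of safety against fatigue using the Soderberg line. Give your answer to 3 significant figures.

C = D/d = 80.0/9.3 = 8.6022; K_W = (4C−1)/(4C−4)+0.615/C = 1.1702; K_s = 1+0.5/C = 1.0581
F_a = (F_max−F_min)/2 = 256 N; F_m = (F_max+F_min)/2 = 520 N
τ_a = K_W·8F_aD/(πd³) = 1.1702 × 64.837 = 75.869 MPa
τ_m = K_s·8F_mD/(πd³) = 1.0581 × 131.7 = 139.35 MPa
Soderberg: 1/n_f = τ_a/S_se + τ_m/S_sy = 75.869/358 + 139.35/743 = 0.21192 + 0.18756 = 0.39948
n_f = 1/0.39948 = 2.503

2.50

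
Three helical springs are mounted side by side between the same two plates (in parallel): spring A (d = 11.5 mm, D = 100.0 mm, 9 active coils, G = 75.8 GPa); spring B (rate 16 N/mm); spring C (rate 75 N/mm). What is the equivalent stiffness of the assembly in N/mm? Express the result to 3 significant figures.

109 N/mm

k_A = Gd⁴/(8D³N_a) = (75.8×10³)(11.5⁴)/(8·100.0³·9) = 18.413 N/mm
Parallel: k_eq = 18.413 + 16 + 75 = 109.41 N/mm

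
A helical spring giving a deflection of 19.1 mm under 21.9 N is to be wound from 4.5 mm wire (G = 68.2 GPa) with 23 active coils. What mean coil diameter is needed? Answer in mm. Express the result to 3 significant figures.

Required rate k = F/δ = 21.9/19.1 = 1.1466 N/mm
D = (Gd⁴/(8N_a·k))^(1/3) = (68.2×10³·4.5⁴/(8·23·1.1466))^(1/3)
  = (132558)^(1/3) = 50.9881 mm

51.0 mm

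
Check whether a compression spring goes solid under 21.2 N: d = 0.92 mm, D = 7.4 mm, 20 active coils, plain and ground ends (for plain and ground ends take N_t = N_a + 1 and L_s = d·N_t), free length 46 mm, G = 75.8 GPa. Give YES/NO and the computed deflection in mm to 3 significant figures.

k = Gd⁴/(8D³N_a) = (75.8×10³)(0.92⁴)/(8·7.4³·20) = 0.83754 N/mm
N_t = 21; L_s = 0.92·21 = 19.32 mm; δ_solid = L₀ − L_s = 46 − 19.32 = 26.68 mm
δ = F/k = 21.2/0.83754 = 25.312 mm
δ < δ_solid → spring does not go solid

NO, δ = 25.3 mm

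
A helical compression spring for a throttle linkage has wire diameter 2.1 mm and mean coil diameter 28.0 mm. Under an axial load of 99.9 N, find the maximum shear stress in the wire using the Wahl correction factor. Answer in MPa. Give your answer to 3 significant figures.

851 MPa

Spring index C = D/d = 28.0/2.1 = 13.3333
K_W = (4C−1)/(4C−4) + 0.615/C = 52.333/49.333 + 0.0461 = 1.1069
τ₀ = 8FD/(πd³) = 8·99.9·28.0/(π·2.1³) = 22377.6/29.094 = 769.14 MPa
τ_max = K·τ₀ = 1.1069 × 769.14 = 851.39 MPa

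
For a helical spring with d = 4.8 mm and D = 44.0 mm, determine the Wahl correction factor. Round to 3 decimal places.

1.159

C = D/d = 44.0/4.8 = 9.1667
K_W = (4C−1)/(4C−4) + 0.615/C = 35.667/32.667 + 0.0671 = 1.1589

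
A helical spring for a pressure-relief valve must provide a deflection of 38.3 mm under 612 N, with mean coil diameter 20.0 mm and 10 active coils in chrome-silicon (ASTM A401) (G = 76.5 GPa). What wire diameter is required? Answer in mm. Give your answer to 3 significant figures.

Required rate k = F/δ = 612/38.3 = 15.979 N/mm
d = (8D³N_a·k / G)^(1/4) = (8·20.0³·10·15.979 / (76.5×10³))^0.25
  = (133.68)^0.25 = 3.4003 mm

3.40 mm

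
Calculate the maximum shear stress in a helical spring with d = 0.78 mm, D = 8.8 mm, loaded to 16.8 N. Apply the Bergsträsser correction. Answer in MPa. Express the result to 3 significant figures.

887 MPa

Spring index C = D/d = 8.8/0.78 = 11.2821
K_B = (4C+2)/(4C−3) = 47.128/42.128 = 1.1187
τ₀ = 8FD/(πd³) = 8·16.8·8.8/(π·0.78³) = 1182.72/1.4908 = 793.32 MPa
τ_max = K·τ₀ = 1.1187 × 793.32 = 887.48 MPa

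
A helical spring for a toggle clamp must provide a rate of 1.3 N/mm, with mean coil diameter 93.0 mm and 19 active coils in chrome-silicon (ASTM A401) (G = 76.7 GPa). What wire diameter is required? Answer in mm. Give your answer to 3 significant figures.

6.75 mm

d = (8D³N_a·k / G)^(1/4) = (8·93.0³·19·1.3 / (76.7×10³))^0.25
  = (2072.2)^0.25 = 6.7470 mm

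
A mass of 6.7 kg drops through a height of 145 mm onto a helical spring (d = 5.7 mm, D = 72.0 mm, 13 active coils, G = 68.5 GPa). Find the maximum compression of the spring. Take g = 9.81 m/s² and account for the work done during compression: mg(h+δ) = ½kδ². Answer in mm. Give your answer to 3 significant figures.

k = Gd⁴/(8D³N_a) = (68.5×10³)(5.7⁴)/(8·72.0³·13) = 1.8628 N/mm
W = mg = 6.7 × 9.81 = 65.727 N
½kδ² − Wδ − Wh = 0 → δ = (W + √(W² + 2kWh))/k
δ = (65.727 + √(4320 + 35505.9))/1.8628 = (65.727 + 199.56)/1.8628 = 142.42 mm

142 mm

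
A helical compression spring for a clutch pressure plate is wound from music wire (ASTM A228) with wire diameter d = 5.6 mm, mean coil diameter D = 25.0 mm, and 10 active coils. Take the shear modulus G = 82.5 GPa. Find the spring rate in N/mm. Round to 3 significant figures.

64.9 N/mm

k = Gd⁴/(8D³N_a) = (82.5×10³ × 5.6⁴) / (8 × 25.0³ × 10)
  = 8.11346e+07 / 1.25e+06 = 64.908 N/mm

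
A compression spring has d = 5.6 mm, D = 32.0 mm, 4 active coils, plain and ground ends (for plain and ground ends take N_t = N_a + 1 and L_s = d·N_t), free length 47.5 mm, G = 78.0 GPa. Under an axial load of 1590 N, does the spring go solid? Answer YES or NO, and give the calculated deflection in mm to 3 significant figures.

k = Gd⁴/(8D³N_a) = (78.0×10³)(5.6⁴)/(8·32.0³·4) = 73.155 N/mm
N_t = 5; L_s = 5.6·5 = 28 mm; δ_solid = L₀ − L_s = 47.5 − 28 = 19.5 mm
δ = F/k = 1590/73.155 = 21.735 mm
δ ≥ δ_solid → spring goes solid

YES, δ = 21.7 mm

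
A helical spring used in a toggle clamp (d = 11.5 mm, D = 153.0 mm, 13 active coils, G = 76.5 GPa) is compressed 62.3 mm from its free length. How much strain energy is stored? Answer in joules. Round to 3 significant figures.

6.97 J

k = Gd⁴/(8D³N_a) = (76.5×10³)(11.5⁴)/(8·153.0³·13) = 3.5921 N/mm
U = ½kδ² = 0.5 × 3.5921 × 62.3² = 6970.9 N·mm = 6.9709 J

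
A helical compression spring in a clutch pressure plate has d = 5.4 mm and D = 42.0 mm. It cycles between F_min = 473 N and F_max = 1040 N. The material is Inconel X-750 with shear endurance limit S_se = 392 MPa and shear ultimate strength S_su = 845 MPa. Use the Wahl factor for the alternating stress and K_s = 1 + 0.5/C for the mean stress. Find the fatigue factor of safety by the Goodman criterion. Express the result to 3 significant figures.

C = D/d = 42.0/5.4 = 7.7778; K_W = (4C−1)/(4C−4)+0.615/C = 1.1897; K_s = 1+0.5/C = 1.0643
F_a = (F_max−F_min)/2 = 283.5 N; F_m = (F_max+F_min)/2 = 756.5 N
τ_a = K_W·8F_aD/(πd³) = 1.1897 × 192.56 = 229.09 MPa
τ_m = K_s·8F_mD/(πd³) = 1.0643 × 513.83 = 546.86 MPa
Goodman: 1/n_f = τ_a/S_se + τ_m/S_su = 229.09/392 + 546.86/845 = 0.58442 + 0.64717 = 1.2316
n_f = 1/1.2316 = 0.812

0.812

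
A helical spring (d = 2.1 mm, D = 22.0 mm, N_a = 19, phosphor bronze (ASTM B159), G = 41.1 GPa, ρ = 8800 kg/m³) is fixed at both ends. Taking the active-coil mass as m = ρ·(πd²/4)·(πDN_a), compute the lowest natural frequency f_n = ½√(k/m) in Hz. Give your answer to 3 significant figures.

55.5 Hz

k = Gd⁴/(8D³N_a) = (41.1×10³)(2.1⁴)/(8·22.0³·19) = 0.49386 N/mm = 493.86 N/m
Wire length L = πDN_a = π·22.0·19 = 1313.2 mm
m = ρ·(πd²/4)·L = 8800 × 3.4636×10⁻⁶ m² × 1.3132 m = 0.040026 kg
f_n = ½√(k/m) = 0.5·√(493.86/0.040026) = 0.5·√(12339) = 55.54 Hz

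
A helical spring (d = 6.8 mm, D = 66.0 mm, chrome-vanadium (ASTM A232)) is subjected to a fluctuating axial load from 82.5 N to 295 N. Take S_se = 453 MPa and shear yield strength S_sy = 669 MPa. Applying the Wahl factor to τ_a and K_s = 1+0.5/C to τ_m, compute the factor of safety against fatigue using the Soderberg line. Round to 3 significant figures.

3.30

C = D/d = 66.0/6.8 = 9.7059; K_W = (4C−1)/(4C−4)+0.615/C = 1.1495; K_s = 1+0.5/C = 1.0515
F_a = (F_max−F_min)/2 = 106.25 N; F_m = (F_max+F_min)/2 = 188.75 N
τ_a = K_W·8F_aD/(πd³) = 1.1495 × 56.792 = 65.283 MPa
τ_m = K_s·8F_mD/(πd³) = 1.0515 × 100.89 = 106.09 MPa
Soderberg: 1/n_f = τ_a/S_se + τ_m/S_sy = 65.283/453 + 106.09/669 = 0.14411 + 0.15857 = 0.30269
n_f = 1/0.30269 = 3.304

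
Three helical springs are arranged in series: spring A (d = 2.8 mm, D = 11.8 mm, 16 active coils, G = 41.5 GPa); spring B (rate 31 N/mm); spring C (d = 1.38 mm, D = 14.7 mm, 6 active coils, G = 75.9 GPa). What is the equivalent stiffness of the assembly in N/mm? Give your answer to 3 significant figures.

k_A = Gd⁴/(8D³N_a) = (41.5×10³)(2.8⁴)/(8·11.8³·16) = 12.129 N/mm
k_C = Gd⁴/(8D³N_a) = (75.9×10³)(1.38⁴)/(8·14.7³·6) = 1.8054 N/mm
Series: 1/k_eq = 1/12.129 + 1/31 + 1/1.8054 = 0.66861; k_eq = 1.4956 N/mm

1.50 N/mm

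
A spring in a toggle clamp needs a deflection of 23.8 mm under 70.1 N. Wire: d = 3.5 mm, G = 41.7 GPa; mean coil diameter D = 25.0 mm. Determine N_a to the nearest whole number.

Required rate k = F/δ = 70.1/23.8 = 2.9454 N/mm
N_a = Gd⁴/(8D³k) = (41.7×10³ × 3.5⁴)/(8 × 25.0³ × 2.9454)
    = 6.25761e+06 / 368172 = 17 → 17 coils

17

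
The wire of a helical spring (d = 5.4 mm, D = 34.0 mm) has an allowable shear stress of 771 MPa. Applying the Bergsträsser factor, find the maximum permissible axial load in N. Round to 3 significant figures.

C = D/d = 34.0/5.4 = 6.2963
K_B = (4C+2)/(4C−3) = 27.185/22.185 = 1.2254
τ_max = K·8FD/(πd³) → F_max = τ_allow·πd³/(8DK)
F_max = 771·π·5.4³/(8·34.0·1.2254) = 3.814e+05/333.3 = 1144.3 N

1140 N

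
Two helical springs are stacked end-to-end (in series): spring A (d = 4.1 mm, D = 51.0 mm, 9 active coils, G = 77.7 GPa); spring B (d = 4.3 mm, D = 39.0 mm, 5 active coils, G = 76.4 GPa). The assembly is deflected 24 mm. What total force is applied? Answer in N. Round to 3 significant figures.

k_A = Gd⁴/(8D³N_a) = (77.7×10³)(4.1⁴)/(8·51.0³·9) = 2.2989 N/mm
k_B = Gd⁴/(8D³N_a) = (76.4×10³)(4.3⁴)/(8·39.0³·5) = 11.008 N/mm
Series: 1/k_eq = 1/2.2989 + 1/11.008 = 0.52584; k_eq = 1.9017 N/mm
F = k_eq·δ = 1.9017·24 = 45.641 N

45.6 N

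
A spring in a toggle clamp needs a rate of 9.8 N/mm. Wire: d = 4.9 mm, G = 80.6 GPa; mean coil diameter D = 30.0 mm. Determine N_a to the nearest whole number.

N_a = Gd⁴/(8D³k) = (80.6×10³ × 4.9⁴)/(8 × 30.0³ × 9.8)
    = 4.64643e+07 / 2.1168e+06 = 21.95 → 22 coils

22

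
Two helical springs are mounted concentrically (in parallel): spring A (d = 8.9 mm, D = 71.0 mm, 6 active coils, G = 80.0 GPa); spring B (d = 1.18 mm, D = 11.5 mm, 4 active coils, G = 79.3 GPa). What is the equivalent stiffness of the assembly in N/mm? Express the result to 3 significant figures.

k_A = Gd⁴/(8D³N_a) = (80.0×10³)(8.9⁴)/(8·71.0³·6) = 29.217 N/mm
k_B = Gd⁴/(8D³N_a) = (79.3×10³)(1.18⁴)/(8·11.5³·4) = 3.1591 N/mm
Parallel: k_eq = 29.217 + 3.1591 = 32.376 N/mm

32.4 N/mm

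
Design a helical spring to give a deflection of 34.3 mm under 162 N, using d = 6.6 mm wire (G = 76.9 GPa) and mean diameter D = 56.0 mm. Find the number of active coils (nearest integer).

Required rate k = F/δ = 162/34.3 = 4.723 N/mm
N_a = Gd⁴/(8D³k) = (76.9×10³ × 6.6⁴)/(8 × 56.0³ × 4.723)
    = 1.45916e+08 / 6.63552e+06 = 21.99 → 22 coils

22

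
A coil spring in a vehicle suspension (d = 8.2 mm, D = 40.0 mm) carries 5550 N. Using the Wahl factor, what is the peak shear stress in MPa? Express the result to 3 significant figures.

1350 MPa

Spring index C = D/d = 40.0/8.2 = 4.8780
K_W = (4C−1)/(4C−4) + 0.615/C = 18.512/15.512 + 0.1261 = 1.3195
τ₀ = 8FD/(πd³) = 8·5550·40.0/(π·8.2³) = 1.776e+06/1732.2 = 1025.3 MPa
τ_max = K·τ₀ = 1.3195 × 1025.3 = 1352.9 MPa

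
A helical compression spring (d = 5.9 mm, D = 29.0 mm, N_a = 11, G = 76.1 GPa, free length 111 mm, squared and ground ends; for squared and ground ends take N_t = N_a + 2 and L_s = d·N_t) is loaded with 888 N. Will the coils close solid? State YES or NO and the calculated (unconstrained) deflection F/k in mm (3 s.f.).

NO, δ = 20.7 mm

k = Gd⁴/(8D³N_a) = (76.1×10³)(5.9⁴)/(8·29.0³·11) = 42.965 N/mm
N_t = 13; L_s = 5.9·13 = 76.7 mm; δ_solid = L₀ − L_s = 111 − 76.7 = 34.3 mm
δ = F/k = 888/42.965 = 20.668 mm
δ < δ_solid → spring does not go solid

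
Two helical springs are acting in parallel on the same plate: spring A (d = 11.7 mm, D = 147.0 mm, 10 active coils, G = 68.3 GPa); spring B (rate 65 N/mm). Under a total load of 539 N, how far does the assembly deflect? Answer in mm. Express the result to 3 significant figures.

k_A = Gd⁴/(8D³N_a) = (68.3×10³)(11.7⁴)/(8·147.0³·10) = 5.0364 N/mm
Parallel: k_eq = 5.0364 + 65 = 70.036 N/mm
δ = F/k_eq = 539/70.036 = 7.696 mm

7.70 mm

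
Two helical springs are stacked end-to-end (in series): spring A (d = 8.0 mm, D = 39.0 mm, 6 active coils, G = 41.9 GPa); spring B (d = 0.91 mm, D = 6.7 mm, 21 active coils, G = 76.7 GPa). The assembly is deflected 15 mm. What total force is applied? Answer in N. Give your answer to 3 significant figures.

k_A = Gd⁴/(8D³N_a) = (41.9×10³)(8.0⁴)/(8·39.0³·6) = 60.275 N/mm
k_B = Gd⁴/(8D³N_a) = (76.7×10³)(0.91⁴)/(8·6.7³·21) = 1.0409 N/mm
Series: 1/k_eq = 1/60.275 + 1/1.0409 = 0.97726; k_eq = 1.0233 N/mm
F = k_eq·δ = 1.0233·15 = 15.349 N

15.3 N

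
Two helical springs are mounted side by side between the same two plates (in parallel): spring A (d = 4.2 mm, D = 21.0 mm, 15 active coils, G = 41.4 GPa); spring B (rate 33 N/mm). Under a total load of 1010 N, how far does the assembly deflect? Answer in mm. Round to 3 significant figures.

22.6 mm

k_A = Gd⁴/(8D³N_a) = (41.4×10³)(4.2⁴)/(8·21.0³·15) = 11.592 N/mm
Parallel: k_eq = 11.592 + 33 = 44.592 N/mm
δ = F/k_eq = 1010/44.592 = 22.65 mm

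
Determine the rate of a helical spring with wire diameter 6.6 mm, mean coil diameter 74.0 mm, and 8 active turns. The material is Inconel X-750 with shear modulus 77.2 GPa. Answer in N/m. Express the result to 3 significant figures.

5650 N/m

k = Gd⁴/(8D³N_a) = (77.2×10³ × 6.6⁴) / (8 × 74.0³ × 8)
  = 1.46485e+08 / 2.59343e+07 = 5.6483 N/mm = 5648.3 N/m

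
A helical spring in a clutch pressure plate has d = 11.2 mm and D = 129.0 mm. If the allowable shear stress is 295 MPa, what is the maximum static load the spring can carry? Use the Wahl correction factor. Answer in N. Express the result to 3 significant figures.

C = D/d = 129.0/11.2 = 11.5179
K_W = (4C−1)/(4C−4) + 0.615/C = 45.071/42.071 + 0.0534 = 1.1247
τ_max = K·8FD/(πd³) → F_max = τ_allow·πd³/(8DK)
F_max = 295·π·11.2³/(8·129.0·1.1247) = 1.302e+06/1160.7 = 1121.8 N

1120 N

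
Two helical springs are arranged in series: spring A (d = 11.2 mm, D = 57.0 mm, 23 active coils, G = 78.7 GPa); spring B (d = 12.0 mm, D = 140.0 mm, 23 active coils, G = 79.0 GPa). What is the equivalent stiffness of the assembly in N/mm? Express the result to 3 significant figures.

k_A = Gd⁴/(8D³N_a) = (78.7×10³)(11.2⁴)/(8·57.0³·23) = 36.342 N/mm
k_B = Gd⁴/(8D³N_a) = (79.0×10³)(12.0⁴)/(8·140.0³·23) = 3.2445 N/mm
Series: 1/k_eq = 1/36.342 + 1/3.2445 = 0.33573; k_eq = 2.9786 N/mm

2.98 N/mm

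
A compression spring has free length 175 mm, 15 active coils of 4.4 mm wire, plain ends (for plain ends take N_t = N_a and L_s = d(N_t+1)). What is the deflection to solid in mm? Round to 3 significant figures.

105 mm

N_t = 15; L_s = 4.4·16 = 70.4 mm
δ_solid = L₀ − L_s = 175 − 70.4 = 104.6 mm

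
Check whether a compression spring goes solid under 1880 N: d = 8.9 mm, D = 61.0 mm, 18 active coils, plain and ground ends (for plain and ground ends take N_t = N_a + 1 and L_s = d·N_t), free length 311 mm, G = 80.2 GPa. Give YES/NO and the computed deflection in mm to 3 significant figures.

NO, δ = 122 mm

k = Gd⁴/(8D³N_a) = (80.2×10³)(8.9⁴)/(8·61.0³·18) = 15.395 N/mm
N_t = 19; L_s = 8.9·19 = 169.1 mm; δ_solid = L₀ − L_s = 311 − 169.1 = 141.9 mm
δ = F/k = 1880/15.395 = 122.12 mm
δ < δ_solid → spring does not go solid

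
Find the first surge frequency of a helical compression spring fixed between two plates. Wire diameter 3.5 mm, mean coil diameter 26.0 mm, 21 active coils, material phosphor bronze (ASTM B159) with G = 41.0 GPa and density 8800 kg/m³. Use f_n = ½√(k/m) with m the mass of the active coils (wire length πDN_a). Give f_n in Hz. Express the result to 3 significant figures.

59.9 Hz

k = Gd⁴/(8D³N_a) = (41.0×10³)(3.5⁴)/(8·26.0³·21) = 2.0837 N/mm = 2083.7 N/m
Wire length L = πDN_a = π·26.0·21 = 1715.3 mm
m = ρ·(πd²/4)·L = 8800 × 9.6211×10⁻⁶ m² × 1.7153 m = 0.14523 kg
f_n = ½√(k/m) = 0.5·√(2083.7/0.14523) = 0.5·√(14347) = 59.89 Hz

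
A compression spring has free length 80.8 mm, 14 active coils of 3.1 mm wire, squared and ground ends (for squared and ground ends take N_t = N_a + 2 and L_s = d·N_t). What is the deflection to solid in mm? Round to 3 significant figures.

N_t = 16; L_s = 3.1·16 = 49.6 mm
δ_solid = L₀ − L_s = 80.8 − 49.6 = 31.2 mm

31.2 mm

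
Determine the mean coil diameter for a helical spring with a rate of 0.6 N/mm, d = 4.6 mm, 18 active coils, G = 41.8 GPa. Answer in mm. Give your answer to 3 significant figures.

D = (Gd⁴/(8N_a·k))^(1/3) = (41.8×10³·4.6⁴/(8·18·0.6))^(1/3)
  = (216618)^(1/3) = 60.0571 mm

60.1 mm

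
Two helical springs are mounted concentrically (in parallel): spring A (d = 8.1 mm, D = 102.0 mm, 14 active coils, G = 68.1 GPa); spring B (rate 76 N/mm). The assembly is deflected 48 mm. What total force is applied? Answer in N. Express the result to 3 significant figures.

k_A = Gd⁴/(8D³N_a) = (68.1×10³)(8.1⁴)/(8·102.0³·14) = 2.4664 N/mm
Parallel: k_eq = 2.4664 + 76 = 78.466 N/mm
F = k_eq·δ = 78.466·48 = 3766.4 N

3770 N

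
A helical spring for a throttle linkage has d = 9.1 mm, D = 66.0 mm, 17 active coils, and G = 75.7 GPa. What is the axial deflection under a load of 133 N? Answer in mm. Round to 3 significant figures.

k = Gd⁴/(8D³N_a) = (75.7×10³)(9.1⁴)/(8·66.0³·17) = 13.277 N/mm
δ = F/k = 133 / 13.277 = 10.018 mm

10.0 mm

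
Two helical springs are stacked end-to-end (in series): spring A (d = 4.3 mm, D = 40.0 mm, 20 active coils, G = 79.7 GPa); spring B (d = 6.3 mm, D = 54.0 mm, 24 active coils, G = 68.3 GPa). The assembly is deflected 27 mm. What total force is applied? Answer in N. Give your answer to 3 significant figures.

41.1 N

k_A = Gd⁴/(8D³N_a) = (79.7×10³)(4.3⁴)/(8·40.0³·20) = 2.6609 N/mm
k_B = Gd⁴/(8D³N_a) = (68.3×10³)(6.3⁴)/(8·54.0³·24) = 3.5588 N/mm
Series: 1/k_eq = 1/2.6609 + 1/3.5588 = 0.65681; k_eq = 1.5225 N/mm
F = k_eq·δ = 1.5225·27 = 41.108 N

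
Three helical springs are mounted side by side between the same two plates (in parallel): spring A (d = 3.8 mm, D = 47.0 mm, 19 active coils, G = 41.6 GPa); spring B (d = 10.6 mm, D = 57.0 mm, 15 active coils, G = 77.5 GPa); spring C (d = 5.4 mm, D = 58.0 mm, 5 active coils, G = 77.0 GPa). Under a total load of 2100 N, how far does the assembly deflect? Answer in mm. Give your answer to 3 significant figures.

39.6 mm

k_A = Gd⁴/(8D³N_a) = (41.6×10³)(3.8⁴)/(8·47.0³·19) = 0.54966 N/mm
k_B = Gd⁴/(8D³N_a) = (77.5×10³)(10.6⁴)/(8·57.0³·15) = 44.027 N/mm
k_C = Gd⁴/(8D³N_a) = (77.0×10³)(5.4⁴)/(8·58.0³·5) = 8.3892 N/mm
Parallel: k_eq = 0.54966 + 44.027 + 8.3892 = 52.966 N/mm
δ = F/k_eq = 2100/52.966 = 39.648 mm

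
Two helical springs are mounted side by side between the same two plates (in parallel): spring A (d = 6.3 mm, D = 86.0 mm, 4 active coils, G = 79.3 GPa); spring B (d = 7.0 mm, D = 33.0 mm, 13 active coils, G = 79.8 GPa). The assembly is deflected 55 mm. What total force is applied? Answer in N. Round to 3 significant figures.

k_A = Gd⁴/(8D³N_a) = (79.3×10³)(6.3⁴)/(8·86.0³·4) = 6.1375 N/mm
k_B = Gd⁴/(8D³N_a) = (79.8×10³)(7.0⁴)/(8·33.0³·13) = 51.265 N/mm
Parallel: k_eq = 6.1375 + 51.265 = 57.402 N/mm
F = k_eq·δ = 57.402·55 = 3157.1 N

3160 N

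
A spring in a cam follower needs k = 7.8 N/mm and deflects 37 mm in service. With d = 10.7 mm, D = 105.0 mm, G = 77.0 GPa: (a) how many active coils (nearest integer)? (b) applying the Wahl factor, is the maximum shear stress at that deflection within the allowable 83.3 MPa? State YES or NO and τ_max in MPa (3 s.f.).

(a) 14 coils; (b) YES, τ_max = 72.2 MPa

N_a = Gd⁴/(8D³k) = (77.0×10³)(10.7⁴)/(8·105.0³·7.8) = 13.97 → N_a = 14
Actual rate k = Gd⁴/(8D³·14) = 7.7847 N/mm
Working load F = kδ = 7.7847·37 = 288.03 N
C = 105.0/10.7 = 9.8131; K_W = (4C−1)/(4C−4)+0.615/C = 1.1478
τ_max = K_W·8FD/(πd³) = 1.1478·62.867 = 72.156 MPa
τ_max ≤ 83.3 MPa → acceptable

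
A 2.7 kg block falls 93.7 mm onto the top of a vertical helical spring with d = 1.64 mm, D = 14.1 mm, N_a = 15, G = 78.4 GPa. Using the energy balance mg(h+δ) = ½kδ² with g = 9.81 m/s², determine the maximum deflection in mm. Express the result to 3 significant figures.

k = Gd⁴/(8D³N_a) = (78.4×10³)(1.64⁴)/(8·14.1³·15) = 1.686 N/mm
W = mg = 2.7 × 9.81 = 26.487 N
½kδ² − Wδ − Wh = 0 → δ = (W + √(W² + 2kWh))/k
δ = (26.487 + √(701.56 + 8368.65))/1.686 = (26.487 + 95.238)/1.686 = 72.198 mm

72.2 mm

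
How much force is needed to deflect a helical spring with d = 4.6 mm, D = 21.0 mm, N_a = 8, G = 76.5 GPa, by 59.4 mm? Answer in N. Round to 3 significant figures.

k = Gd⁴/(8D³N_a) = (76.5×10³)(4.6⁴)/(8·21.0³·8) = 57.79 N/mm
F = k·δ = 57.79 × 59.4 = 3432.7 N

3430 N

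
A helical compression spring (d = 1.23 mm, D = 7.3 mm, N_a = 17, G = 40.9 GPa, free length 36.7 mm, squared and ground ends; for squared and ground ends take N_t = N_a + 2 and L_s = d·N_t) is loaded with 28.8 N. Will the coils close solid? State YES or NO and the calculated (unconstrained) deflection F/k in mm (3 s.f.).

YES, δ = 16.3 mm

k = Gd⁴/(8D³N_a) = (40.9×10³)(1.23⁴)/(8·7.3³·17) = 1.7694 N/mm
N_t = 19; L_s = 1.23·19 = 23.37 mm; δ_solid = L₀ − L_s = 36.7 − 23.37 = 13.33 mm
δ = F/k = 28.8/1.7694 = 16.276 mm
δ ≥ δ_solid → spring goes solid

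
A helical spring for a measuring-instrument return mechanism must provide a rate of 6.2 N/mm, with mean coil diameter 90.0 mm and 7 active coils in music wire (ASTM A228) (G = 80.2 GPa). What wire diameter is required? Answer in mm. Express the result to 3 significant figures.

7.50 mm

d = (8D³N_a·k / G)^(1/4) = (8·90.0³·7·6.2 / (80.2×10³))^0.25
  = (3156)^0.25 = 7.4952 mm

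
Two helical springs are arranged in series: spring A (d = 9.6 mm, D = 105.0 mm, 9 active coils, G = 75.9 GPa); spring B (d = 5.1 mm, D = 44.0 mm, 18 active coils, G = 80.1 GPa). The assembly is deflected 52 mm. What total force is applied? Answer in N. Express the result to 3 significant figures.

146 N

k_A = Gd⁴/(8D³N_a) = (75.9×10³)(9.6⁴)/(8·105.0³·9) = 7.7344 N/mm
k_B = Gd⁴/(8D³N_a) = (80.1×10³)(5.1⁴)/(8·44.0³·18) = 4.4177 N/mm
Series: 1/k_eq = 1/7.7344 + 1/4.4177 = 0.35566; k_eq = 2.8117 N/mm
F = k_eq·δ = 2.8117·52 = 146.21 N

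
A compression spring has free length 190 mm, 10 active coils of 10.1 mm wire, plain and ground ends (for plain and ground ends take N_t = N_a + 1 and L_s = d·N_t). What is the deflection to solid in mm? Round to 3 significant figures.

N_t = 11; L_s = 10.1·11 = 111.1 mm
δ_solid = L₀ − L_s = 190 − 111.1 = 78.9 mm

78.9 mm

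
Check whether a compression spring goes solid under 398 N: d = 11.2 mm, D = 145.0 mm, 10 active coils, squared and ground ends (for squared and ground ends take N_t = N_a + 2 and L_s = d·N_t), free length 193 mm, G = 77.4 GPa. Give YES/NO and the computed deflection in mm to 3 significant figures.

k = Gd⁴/(8D³N_a) = (77.4×10³)(11.2⁴)/(8·145.0³·10) = 4.9937 N/mm
N_t = 12; L_s = 11.2·12 = 134.4 mm; δ_solid = L₀ − L_s = 193 − 134.4 = 58.6 mm
δ = F/k = 398/4.9937 = 79.701 mm
δ ≥ δ_solid → spring goes solid

YES, δ = 79.7 mm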